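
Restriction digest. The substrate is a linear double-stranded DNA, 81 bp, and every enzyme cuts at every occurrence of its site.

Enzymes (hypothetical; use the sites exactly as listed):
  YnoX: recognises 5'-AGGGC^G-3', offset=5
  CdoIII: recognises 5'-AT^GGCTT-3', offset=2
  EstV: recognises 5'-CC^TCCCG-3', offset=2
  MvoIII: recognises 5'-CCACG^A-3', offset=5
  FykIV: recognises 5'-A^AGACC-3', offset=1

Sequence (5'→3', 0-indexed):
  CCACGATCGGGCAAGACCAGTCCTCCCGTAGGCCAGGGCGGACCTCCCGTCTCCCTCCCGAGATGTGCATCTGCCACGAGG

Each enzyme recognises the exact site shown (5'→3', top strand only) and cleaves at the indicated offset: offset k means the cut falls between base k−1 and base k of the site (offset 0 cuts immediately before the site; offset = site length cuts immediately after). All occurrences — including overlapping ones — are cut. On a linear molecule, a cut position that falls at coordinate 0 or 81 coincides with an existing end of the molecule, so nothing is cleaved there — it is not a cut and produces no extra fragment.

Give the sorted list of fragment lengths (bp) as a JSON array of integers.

[3,5,5,8,10,11,16,23]

Site scan:
  YnoX (AGGGCG, off=5): starts [34] → cuts [39]
  CdoIII (ATGGCTT, off=2): no sites
  EstV (CCTCCCG, off=2): starts [21, 42, 53] → cuts [23, 44, 55]
  MvoIII (CCACGA, off=5): starts [0, 73] → cuts [5, 78]
  FykIV (AAGACC, off=1): starts [12] → cuts [13]

Pooled cuts: [5, 13, 23, 39, 44, 55, 78]

Fragments:
  [0,5): 5 bp
  [5,13): 8 bp
  [13,23): 10 bp
  [23,39): 16 bp
  [39,44): 5 bp
  [44,55): 11 bp
  [55,78): 23 bp
  [78,81): 3 bp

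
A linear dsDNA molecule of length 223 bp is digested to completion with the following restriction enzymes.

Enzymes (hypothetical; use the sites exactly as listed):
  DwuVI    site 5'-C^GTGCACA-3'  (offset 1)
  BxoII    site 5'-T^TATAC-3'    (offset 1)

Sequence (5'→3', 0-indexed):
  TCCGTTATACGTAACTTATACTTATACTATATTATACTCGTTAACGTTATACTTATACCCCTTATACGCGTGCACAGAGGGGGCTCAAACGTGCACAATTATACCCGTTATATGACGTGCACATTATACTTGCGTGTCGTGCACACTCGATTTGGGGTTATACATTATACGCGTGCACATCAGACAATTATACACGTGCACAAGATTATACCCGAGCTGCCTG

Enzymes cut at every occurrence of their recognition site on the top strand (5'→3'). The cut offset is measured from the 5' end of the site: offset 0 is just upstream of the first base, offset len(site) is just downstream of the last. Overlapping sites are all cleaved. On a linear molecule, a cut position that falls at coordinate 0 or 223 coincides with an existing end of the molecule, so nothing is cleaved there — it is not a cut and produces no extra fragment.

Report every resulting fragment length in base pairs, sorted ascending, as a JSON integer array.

[5,6,6,7,7,7,7,8,9,9,10,11,11,14,15,16,17,17,20,21]

Site scan:
  DwuVI (CGTGCACA, off=1): starts [68, 89, 115, 137, 171, 194] → cuts [69, 90, 116, 138, 172, 195]
  BxoII (TTATAC, off=1): starts [4, 15, 21, 31, 46, 52, 61, 98, 123, 157, 164, 187, 205] → cuts [5, 16, 22, 32, 47, 53, 62, 99, 124, 158, 165, 188, 206]

All cut coordinates (distinct, sorted): [5, 16, 22, 32, 47, 53, 62, 69, 90, 99, 116, 124, 138, 158, 165, 172, 188, 195, 206]

Fragment lengths:
  [0,5): 5 bp
  [5,16): 11 bp
  [16,22): 6 bp
  [22,32): 10 bp
  [32,47): 15 bp
  [47,53): 6 bp
  [53,62): 9 bp
  [62,69): 7 bp
  [69,90): 21 bp
  [90,99): 9 bp
  [99,116): 17 bp
  [116,124): 8 bp
  [124,138): 14 bp
  [138,158): 20 bp
  [158,165): 7 bp
  [165,172): 7 bp
  [172,188): 16 bp
  [188,195): 7 bp
  [195,206): 11 bp
  [206,223): 17 bp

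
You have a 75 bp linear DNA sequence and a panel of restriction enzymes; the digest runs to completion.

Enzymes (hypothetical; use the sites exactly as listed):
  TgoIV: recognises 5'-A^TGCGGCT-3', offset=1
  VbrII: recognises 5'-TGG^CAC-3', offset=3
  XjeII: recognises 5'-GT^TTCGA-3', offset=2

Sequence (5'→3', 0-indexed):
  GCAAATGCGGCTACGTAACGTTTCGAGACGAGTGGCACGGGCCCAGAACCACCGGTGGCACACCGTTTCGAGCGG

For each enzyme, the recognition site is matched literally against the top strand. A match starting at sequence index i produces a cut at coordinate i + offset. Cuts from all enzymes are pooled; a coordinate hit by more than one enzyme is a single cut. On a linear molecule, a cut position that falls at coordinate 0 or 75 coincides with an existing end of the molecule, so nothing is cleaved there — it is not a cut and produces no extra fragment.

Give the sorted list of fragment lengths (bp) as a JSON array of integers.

Scan for sites:
  TgoIV ATGCGGCT/1: at [4] ⇒ [5]
  VbrII TGGCAC/3: at [32, 55] ⇒ [35, 58]
  XjeII GTTTCGA/2: at [19, 64] ⇒ [21, 66]

Pooled cuts: [5, 21, 35, 58, 66]

Fragments:
  [0,5): 5 bp
  [5,21): 16 bp
  [21,35): 14 bp
  [35,58): 23 bp
  [58,66): 8 bp
  [66,75): 9 bp

[5,8,9,14,16,23]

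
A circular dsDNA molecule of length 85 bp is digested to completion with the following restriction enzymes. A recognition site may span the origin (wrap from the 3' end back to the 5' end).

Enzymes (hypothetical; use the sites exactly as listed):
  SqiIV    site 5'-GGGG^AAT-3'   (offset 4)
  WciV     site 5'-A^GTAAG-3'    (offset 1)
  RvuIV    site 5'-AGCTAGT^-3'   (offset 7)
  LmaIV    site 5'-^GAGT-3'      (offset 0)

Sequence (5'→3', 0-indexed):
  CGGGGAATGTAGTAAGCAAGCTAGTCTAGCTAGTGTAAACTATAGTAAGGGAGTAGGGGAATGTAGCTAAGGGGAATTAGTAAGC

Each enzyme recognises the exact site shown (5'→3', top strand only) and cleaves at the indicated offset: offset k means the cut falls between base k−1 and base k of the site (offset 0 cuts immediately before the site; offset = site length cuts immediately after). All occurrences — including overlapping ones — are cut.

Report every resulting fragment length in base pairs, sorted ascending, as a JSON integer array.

Per-enzyme occurrences:
  SqiIV (GGGGAAT, off=4): starts [1, 55, 70] → cuts [5, 59, 74]
  WciV (AGTAAG, off=1): starts [10, 43, 78] → cuts [11, 44, 79]
  RvuIV (AGCTAGT, off=7): starts [18, 27] → cuts [25, 34]
  LmaIV (GAGT, off=0): starts [50] → cuts [50]

All cut coordinates (distinct, sorted): [5, 11, 25, 34, 44, 50, 59, 74, 79]

Fragments:
  5→11: 6 bp
  11→25: 14 bp
  25→34: 9 bp
  34→44: 10 bp
  44→50: 6 bp
  50→59: 9 bp
  59→74: 15 bp
  74→79: 5 bp
  79→5 (wrap): 85-79+5 = 11 bp

[5,6,6,9,9,10,11,14,15]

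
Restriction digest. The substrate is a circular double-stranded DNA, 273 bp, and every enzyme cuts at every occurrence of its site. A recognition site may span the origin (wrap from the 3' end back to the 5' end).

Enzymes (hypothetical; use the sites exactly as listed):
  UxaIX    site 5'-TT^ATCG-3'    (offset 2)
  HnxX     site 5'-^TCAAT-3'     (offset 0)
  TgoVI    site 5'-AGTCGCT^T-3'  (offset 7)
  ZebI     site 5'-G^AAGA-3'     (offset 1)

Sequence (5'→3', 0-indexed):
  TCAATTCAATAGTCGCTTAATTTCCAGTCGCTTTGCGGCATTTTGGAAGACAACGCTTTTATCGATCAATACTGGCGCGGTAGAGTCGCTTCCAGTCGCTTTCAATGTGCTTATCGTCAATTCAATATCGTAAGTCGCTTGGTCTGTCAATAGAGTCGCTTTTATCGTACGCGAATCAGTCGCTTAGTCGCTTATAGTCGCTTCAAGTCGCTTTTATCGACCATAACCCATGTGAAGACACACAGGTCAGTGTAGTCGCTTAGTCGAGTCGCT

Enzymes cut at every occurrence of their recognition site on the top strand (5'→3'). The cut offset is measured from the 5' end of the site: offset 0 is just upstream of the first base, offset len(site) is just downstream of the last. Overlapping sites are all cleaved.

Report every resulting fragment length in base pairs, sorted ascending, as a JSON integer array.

[1,3,3,4,5,5,5,7,8,10,10,10,11,12,13,14,14,14,15,18,19,21,25,26]

Site scan:
  UxaIX TTATCG/2: at [58, 110, 161, 213] ⇒ [60, 112, 163, 215]
  HnxX TCAAT/0: at [0, 5, 65, 101, 116, 121, 146] ⇒ [0, 5, 65, 101, 116, 121, 146]
  TgoVI AGTCGCTT/7: at [10, 25, 83, 93, 132, 153, 177, 185, 195, 205, 253, 266] ⇒ [0, 17, 32, 90, 100, 139, 160, 184, 192, 202, 212, 260]
  ZebI GAAGA/1: at [45, 233] ⇒ [46, 234]

Pooled cuts: [0, 5, 17, 32, 46, 60, 65, 90, 100, 101, 112, 116, 121, 139, 146, 160, 163, 184, 192, 202, 212, 215, 234, 260]

Fragments:
  0→5: 5 bp
  5→17: 12 bp
  17→32: 15 bp
  32→46: 14 bp
  46→60: 14 bp
  60→65: 5 bp
  65→90: 25 bp
  90→100: 10 bp
  100→101: 1 bp
  101→112: 11 bp
  112→116: 4 bp
  116→121: 5 bp
  121→139: 18 bp
  139→146: 7 bp
  146→160: 14 bp
  160→163: 3 bp
  163→184: 21 bp
  184→192: 8 bp
  192→202: 10 bp
  202→212: 10 bp
  212→215: 3 bp
  215→234: 19 bp
  234→260: 26 bp
  260→0 (wrap): 273-260+0 = 13 bp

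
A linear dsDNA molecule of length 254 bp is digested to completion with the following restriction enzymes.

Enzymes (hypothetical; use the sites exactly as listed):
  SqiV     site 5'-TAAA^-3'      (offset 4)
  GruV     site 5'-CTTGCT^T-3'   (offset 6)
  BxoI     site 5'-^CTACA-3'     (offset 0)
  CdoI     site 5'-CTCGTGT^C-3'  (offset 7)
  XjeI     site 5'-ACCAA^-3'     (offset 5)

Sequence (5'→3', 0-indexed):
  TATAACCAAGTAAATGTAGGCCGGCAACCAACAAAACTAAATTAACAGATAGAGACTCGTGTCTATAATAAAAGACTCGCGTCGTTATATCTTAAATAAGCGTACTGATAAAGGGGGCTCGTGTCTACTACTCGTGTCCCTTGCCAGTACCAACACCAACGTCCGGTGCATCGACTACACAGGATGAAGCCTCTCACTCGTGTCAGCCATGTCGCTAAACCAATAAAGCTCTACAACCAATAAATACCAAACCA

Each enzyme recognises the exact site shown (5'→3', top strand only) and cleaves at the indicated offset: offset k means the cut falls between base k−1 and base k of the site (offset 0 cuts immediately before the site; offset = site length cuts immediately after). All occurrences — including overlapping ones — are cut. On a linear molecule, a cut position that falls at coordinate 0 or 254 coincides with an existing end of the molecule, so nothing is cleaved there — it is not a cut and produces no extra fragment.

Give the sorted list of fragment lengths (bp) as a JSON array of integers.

[3,4,4,4,4,5,6,6,9,10,10,10,12,13,15,16,16,16,17,21,24,29]

Scan for sites:
  SqiV (TAAA, off=4): starts [10, 37, 68, 92, 108, 215, 223, 240] → cuts [14, 41, 72, 96, 112, 219, 227, 244]
  GruV (CTTGCTT, off=6): no sites
  BxoI (CTACA, off=0): starts [174, 230] → cuts [174, 230]
  CdoI (CTCGTGTC, off=7): starts [55, 117, 130, 196] → cuts [62, 124, 137, 203]
  XjeI (ACCAA, off=5): starts [4, 26, 148, 154, 218, 235, 245] → cuts [9, 31, 153, 159, 223, 240, 250]

All cut coordinates (distinct, sorted): [9, 14, 31, 41, 62, 72, 96, 112, 124, 137, 153, 159, 174, 203, 219, 223, 227, 230, 240, 244, 250]

Fragment lengths:
  [0,9): 9 bp
  [9,14): 5 bp
  [14,31): 17 bp
  [31,41): 10 bp
  [41,62): 21 bp
  [62,72): 10 bp
  [72,96): 24 bp
  [96,112): 16 bp
  [112,124): 12 bp
  [124,137): 13 bp
  [137,153): 16 bp
  [153,159): 6 bp
  [159,174): 15 bp
  [174,203): 29 bp
  [203,219): 16 bp
  [219,223): 4 bp
  [223,227): 4 bp
  [227,230): 3 bp
  [230,240): 10 bp
  [240,244): 4 bp
  [244,250): 6 bp
  [250,254): 4 bp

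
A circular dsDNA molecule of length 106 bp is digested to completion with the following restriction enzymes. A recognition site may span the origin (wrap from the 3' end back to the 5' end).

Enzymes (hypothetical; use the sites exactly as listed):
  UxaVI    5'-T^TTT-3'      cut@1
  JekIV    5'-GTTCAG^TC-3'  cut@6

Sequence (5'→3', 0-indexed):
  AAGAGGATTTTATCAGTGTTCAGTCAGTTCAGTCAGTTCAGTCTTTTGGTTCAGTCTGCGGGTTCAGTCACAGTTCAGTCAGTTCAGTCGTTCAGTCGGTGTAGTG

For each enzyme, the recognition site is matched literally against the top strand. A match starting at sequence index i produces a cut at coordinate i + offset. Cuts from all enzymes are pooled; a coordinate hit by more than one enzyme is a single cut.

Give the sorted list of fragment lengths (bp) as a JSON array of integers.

[3,8,9,9,9,10,11,13,15,19]

Per-enzyme occurrences:
  UxaVI (TTTT, off=1): starts [7, 43] → cuts [8, 44]
  JekIV (GTTCAGTC, off=6): starts [17, 26, 35, 48, 61, 72, 81, 89] → cuts [23, 32, 41, 54, 67, 78, 87, 95]

All cut coordinates (distinct, sorted): [8, 23, 32, 41, 44, 54, 67, 78, 87, 95]

Fragments:
  8→23: 15 bp
  23→32: 9 bp
  32→41: 9 bp
  41→44: 3 bp
  44→54: 10 bp
  54→67: 13 bp
  67→78: 11 bp
  78→87: 9 bp
  87→95: 8 bp
  95→8 (wrap): 106-95+8 = 19 bp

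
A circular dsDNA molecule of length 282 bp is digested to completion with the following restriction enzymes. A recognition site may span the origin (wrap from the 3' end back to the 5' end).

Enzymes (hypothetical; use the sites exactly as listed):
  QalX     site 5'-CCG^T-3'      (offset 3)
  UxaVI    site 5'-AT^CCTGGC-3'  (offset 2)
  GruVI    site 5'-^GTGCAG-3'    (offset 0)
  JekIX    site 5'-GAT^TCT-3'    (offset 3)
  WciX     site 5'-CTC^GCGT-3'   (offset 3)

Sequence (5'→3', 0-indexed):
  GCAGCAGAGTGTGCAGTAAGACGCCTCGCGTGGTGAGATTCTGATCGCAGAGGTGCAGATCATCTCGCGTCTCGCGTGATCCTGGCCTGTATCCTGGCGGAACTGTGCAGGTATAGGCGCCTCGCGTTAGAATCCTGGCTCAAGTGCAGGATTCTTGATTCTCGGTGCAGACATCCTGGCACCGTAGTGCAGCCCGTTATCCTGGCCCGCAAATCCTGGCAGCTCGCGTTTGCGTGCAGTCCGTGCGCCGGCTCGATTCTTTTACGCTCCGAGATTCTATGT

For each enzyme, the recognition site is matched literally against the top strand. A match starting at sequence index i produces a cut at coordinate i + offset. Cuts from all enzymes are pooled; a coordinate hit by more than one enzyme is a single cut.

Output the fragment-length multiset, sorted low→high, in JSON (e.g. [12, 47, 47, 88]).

Site scan:
  QalX (CCGT, off=3): starts [181, 193, 240] → cuts [184, 196, 243]
  UxaVI (ATCCTGGC, off=2): starts [78, 90, 131, 172, 198, 212] → cuts [80, 92, 133, 174, 200, 214]
  GruVI (GTGCAG, off=0): starts [10, 52, 104, 143, 164, 186, 233, 280] → cuts [10, 52, 104, 143, 164, 186, 233, 280]
  JekIX (GATTCT, off=3): starts [36, 149, 156, 254, 272] → cuts [39, 152, 159, 257, 275]
  WciX (CTCGCGT, off=3): starts [24, 63, 70, 120, 222] → cuts [27, 66, 73, 123, 225]

Pooled cuts: [10, 27, 39, 52, 66, 73, 80, 92, 104, 123, 133, 143, 152, 159, 164, 174, 184, 186, 196, 200, 214, 225, 233, 243, 257, 275, 280]

Fragment lengths:
  10→27: 17 bp
  27→39: 12 bp
  39→52: 13 bp
  52→66: 14 bp
  66→73: 7 bp
  73→80: 7 bp
  80→92: 12 bp
  92→104: 12 bp
  104→123: 19 bp
  123→133: 10 bp
  133→143: 10 bp
  143→152: 9 bp
  152→159: 7 bp
  159→164: 5 bp
  164→174: 10 bp
  174→184: 10 bp
  184→186: 2 bp
  186→196: 10 bp
  196→200: 4 bp
  200→214: 14 bp
  214→225: 11 bp
  225→233: 8 bp
  233→243: 10 bp
  243→257: 14 bp
  257→275: 18 bp
  275→280: 5 bp
  280→10 (wrap): 282-280+10 = 12 bp

[2,4,5,5,7,7,7,8,9,10,10,10,10,10,10,11,12,12,12,12,13,14,14,14,17,18,19]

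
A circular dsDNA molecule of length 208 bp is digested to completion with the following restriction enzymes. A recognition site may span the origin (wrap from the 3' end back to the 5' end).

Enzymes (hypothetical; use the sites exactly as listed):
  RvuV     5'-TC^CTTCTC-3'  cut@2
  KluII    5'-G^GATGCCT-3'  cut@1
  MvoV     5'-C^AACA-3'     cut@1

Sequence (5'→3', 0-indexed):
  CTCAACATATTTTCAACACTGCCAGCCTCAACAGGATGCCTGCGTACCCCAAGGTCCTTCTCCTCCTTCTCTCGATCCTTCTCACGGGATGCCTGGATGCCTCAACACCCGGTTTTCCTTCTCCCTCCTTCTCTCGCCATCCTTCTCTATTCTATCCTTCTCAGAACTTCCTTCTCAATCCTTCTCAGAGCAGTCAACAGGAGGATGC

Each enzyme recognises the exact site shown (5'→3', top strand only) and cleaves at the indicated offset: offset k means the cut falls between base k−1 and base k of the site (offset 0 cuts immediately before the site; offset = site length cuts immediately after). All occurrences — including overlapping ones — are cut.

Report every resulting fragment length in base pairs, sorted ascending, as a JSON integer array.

[5,8,8,8,8,9,10,10,10,11,12,14,14,14,15,15,15,22]

Scan for sites:
  RvuV TCCTTCTC/2: at [54, 63, 75, 115, 125, 139, 154, 168, 178] ⇒ [56, 65, 77, 117, 127, 141, 156, 170, 180]
  KluII GGATGCCT/1: at [33, 86, 94, 202] ⇒ [34, 87, 95, 203]
  MvoV CAACA/1: at [2, 13, 28, 102, 194] ⇒ [3, 14, 29, 103, 195]

Pooled cuts: [3, 14, 29, 34, 56, 65, 77, 87, 95, 103, 117, 127, 141, 156, 170, 180, 195, 203]

Fragment lengths:
  3→14: 11 bp
  14→29: 15 bp
  29→34: 5 bp
  34→56: 22 bp
  56→65: 9 bp
  65→77: 12 bp
  77→87: 10 bp
  87→95: 8 bp
  95→103: 8 bp
  103→117: 14 bp
  117→127: 10 bp
  127→141: 14 bp
  141→156: 15 bp
  156→170: 14 bp
  170→180: 10 bp
  180→195: 15 bp
  195→203: 8 bp
  203→3 (wrap): 208-203+3 = 8 bp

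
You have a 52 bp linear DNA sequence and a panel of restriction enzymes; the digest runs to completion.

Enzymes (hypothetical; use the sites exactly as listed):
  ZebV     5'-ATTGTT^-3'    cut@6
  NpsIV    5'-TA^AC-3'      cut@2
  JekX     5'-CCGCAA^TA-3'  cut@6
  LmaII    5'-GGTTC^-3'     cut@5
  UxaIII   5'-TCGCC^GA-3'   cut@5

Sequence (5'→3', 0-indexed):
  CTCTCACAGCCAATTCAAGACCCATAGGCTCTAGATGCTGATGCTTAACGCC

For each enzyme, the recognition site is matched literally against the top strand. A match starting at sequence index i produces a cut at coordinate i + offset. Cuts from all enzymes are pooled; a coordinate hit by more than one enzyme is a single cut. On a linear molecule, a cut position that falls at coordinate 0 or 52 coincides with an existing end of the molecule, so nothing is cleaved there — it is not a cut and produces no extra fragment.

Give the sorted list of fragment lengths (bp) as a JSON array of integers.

[5,47]

Per-enzyme occurrences:
  ZebV (ATTGTT, off=6): no sites
  NpsIV TAAC/2: at [45] ⇒ [47]
  JekX (CCGCAATA, off=6): no sites
  LmaII (GGTTC, off=5): no sites
  UxaIII (TCGCCGA, off=5): no sites

Pooled cuts: [47]

Fragments:
  [0,47): 47 bp
  [47,52): 5 bp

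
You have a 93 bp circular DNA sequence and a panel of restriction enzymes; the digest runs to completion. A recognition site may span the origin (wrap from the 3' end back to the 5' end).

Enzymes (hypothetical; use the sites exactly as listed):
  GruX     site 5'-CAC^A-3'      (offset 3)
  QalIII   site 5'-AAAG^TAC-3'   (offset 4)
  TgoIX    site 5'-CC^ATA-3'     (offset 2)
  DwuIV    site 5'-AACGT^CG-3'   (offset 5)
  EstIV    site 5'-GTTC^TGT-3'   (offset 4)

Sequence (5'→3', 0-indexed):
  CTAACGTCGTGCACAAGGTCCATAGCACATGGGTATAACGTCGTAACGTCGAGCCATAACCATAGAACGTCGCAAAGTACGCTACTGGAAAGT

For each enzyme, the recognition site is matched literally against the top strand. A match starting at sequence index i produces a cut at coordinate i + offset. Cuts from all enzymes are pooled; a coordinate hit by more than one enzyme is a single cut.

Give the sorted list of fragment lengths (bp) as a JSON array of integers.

Per-enzyme occurrences:
  GruX (CACA, off=3): starts [11, 25] → cuts [14, 28]
  QalIII (AAAGTAC, off=4): starts [73] → cuts [77]
  TgoIX (CCATA, off=2): starts [19, 53, 59] → cuts [21, 55, 61]
  DwuIV (AACGTCG, off=5): starts [2, 36, 44, 65] → cuts [7, 41, 49, 70]
  EstIV (GTTCTGT, off=4): no sites

Pooled cuts: [7, 14, 21, 28, 41, 49, 55, 61, 70, 77]

Fragment lengths:
  7→14: 7 bp
  14→21: 7 bp
  21→28: 7 bp
  28→41: 13 bp
  41→49: 8 bp
  49→55: 6 bp
  55→61: 6 bp
  61→70: 9 bp
  70→77: 7 bp
  77→7 (wrap): 93-77+7 = 23 bp

[6,6,7,7,7,7,8,9,13,23]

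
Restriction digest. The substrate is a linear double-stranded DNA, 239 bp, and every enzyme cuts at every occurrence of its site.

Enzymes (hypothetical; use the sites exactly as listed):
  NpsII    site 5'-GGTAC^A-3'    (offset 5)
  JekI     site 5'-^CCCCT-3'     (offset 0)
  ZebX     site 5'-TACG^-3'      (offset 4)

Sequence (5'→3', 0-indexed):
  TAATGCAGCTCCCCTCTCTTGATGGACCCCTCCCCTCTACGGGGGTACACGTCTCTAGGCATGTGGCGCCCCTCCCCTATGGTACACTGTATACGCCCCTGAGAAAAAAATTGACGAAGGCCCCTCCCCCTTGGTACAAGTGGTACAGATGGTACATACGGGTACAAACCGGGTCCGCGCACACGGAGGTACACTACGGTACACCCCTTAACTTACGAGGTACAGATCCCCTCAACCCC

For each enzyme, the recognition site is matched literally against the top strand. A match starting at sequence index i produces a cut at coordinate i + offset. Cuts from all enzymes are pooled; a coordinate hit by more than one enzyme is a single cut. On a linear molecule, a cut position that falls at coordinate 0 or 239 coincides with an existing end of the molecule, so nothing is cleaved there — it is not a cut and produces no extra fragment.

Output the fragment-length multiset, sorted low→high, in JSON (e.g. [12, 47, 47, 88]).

[1,4,4,5,5,5,5,6,6,6,7,9,9,10,10,10,11,12,12,14,16,20,25,27]

Site scan:
  NpsII (GGTACA, off=5): starts [43, 80, 132, 141, 150, 160, 187, 197, 218] → cuts [48, 85, 137, 146, 155, 165, 192, 202, 223]
  JekI (CCCCT, off=0): starts [10, 26, 31, 68, 73, 95, 120, 126, 203, 227] → cuts [10, 26, 31, 68, 73, 95, 120, 126, 203, 227]
  ZebX (TACG, off=4): starts [37, 91, 156, 194, 213] → cuts [41, 95, 160, 198, 217]

Pooled cuts: [10, 26, 31, 41, 48, 68, 73, 85, 95, 120, 126, 137, 146, 155, 160, 165, 192, 198, 202, 203, 217, 223, 227]

Fragments:
  [0,10): 10 bp
  [10,26): 16 bp
  [26,31): 5 bp
  [31,41): 10 bp
  [41,48): 7 bp
  [48,68): 20 bp
  [68,73): 5 bp
  [73,85): 12 bp
  [85,95): 10 bp
  [95,120): 25 bp
  [120,126): 6 bp
  [126,137): 11 bp
  [137,146): 9 bp
  [146,155): 9 bp
  [155,160): 5 bp
  [160,165): 5 bp
  [165,192): 27 bp
  [192,198): 6 bp
  [198,202): 4 bp
  [202,203): 1 bp
  [203,217): 14 bp
  [217,223): 6 bp
  [223,227): 4 bp
  [227,239): 12 bp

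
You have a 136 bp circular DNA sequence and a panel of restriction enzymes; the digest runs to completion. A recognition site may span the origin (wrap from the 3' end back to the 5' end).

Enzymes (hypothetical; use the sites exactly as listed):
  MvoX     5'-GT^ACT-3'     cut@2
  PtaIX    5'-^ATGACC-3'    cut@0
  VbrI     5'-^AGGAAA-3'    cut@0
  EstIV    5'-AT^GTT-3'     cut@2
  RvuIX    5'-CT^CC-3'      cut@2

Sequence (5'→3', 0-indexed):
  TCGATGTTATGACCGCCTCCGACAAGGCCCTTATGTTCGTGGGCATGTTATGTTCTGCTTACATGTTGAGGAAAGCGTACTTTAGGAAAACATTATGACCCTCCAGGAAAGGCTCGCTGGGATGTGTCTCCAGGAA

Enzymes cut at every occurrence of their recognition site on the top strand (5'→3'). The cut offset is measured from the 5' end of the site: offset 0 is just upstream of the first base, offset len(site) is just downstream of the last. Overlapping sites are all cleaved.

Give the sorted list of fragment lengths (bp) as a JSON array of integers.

Scan for sites:
  MvoX GTACT/2: at [76] ⇒ [78]
  PtaIX ATGACC/0: at [8, 94] ⇒ [8, 94]
  VbrI AGGAAA/0: at [68, 83, 104] ⇒ [68, 83, 104]
  EstIV ATGTT/2: at [3, 32, 44, 49, 62] ⇒ [5, 34, 46, 51, 64]
  RvuIX CTCC/2: at [16, 100, 127] ⇒ [18, 102, 129]

Pooled cuts: [5, 8, 18, 34, 46, 51, 64, 68, 78, 83, 94, 102, 104, 129]

Fragments:
  5→8: 3 bp
  8→18: 10 bp
  18→34: 16 bp
  34→46: 12 bp
  46→51: 5 bp
  51→64: 13 bp
  64→68: 4 bp
  68→78: 10 bp
  78→83: 5 bp
  83→94: 11 bp
  94→102: 8 bp
  102→104: 2 bp
  104→129: 25 bp
  129→5 (wrap): 136-129+5 = 12 bp

[2,3,4,5,5,8,10,10,11,12,12,13,16,25]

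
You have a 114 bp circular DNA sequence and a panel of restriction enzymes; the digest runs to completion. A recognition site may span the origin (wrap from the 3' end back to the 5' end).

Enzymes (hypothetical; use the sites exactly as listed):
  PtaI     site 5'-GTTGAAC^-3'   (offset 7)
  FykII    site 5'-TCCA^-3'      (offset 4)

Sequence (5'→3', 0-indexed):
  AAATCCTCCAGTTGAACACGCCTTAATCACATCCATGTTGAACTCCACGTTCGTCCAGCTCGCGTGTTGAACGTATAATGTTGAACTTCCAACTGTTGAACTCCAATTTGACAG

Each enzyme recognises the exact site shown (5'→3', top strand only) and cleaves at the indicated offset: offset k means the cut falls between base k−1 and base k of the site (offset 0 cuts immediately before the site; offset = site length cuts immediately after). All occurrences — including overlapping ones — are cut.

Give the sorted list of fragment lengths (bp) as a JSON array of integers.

Scan for sites:
  PtaI GTTGAAC/7: at [10, 36, 65, 79, 94] ⇒ [17, 43, 72, 86, 101]
  FykII TCCA/4: at [6, 31, 43, 53, 87, 101] ⇒ [10, 35, 47, 57, 91, 105]

All cut coordinates (distinct, sorted): [10, 17, 35, 43, 47, 57, 72, 86, 91, 101, 105]

Fragment lengths:
  10→17: 7 bp
  17→35: 18 bp
  35→43: 8 bp
  43→47: 4 bp
  47→57: 10 bp
  57→72: 15 bp
  72→86: 14 bp
  86→91: 5 bp
  91→101: 10 bp
  101→105: 4 bp
  105→10 (wrap): 114-105+10 = 19 bp

[4,4,5,7,8,10,10,14,15,18,19]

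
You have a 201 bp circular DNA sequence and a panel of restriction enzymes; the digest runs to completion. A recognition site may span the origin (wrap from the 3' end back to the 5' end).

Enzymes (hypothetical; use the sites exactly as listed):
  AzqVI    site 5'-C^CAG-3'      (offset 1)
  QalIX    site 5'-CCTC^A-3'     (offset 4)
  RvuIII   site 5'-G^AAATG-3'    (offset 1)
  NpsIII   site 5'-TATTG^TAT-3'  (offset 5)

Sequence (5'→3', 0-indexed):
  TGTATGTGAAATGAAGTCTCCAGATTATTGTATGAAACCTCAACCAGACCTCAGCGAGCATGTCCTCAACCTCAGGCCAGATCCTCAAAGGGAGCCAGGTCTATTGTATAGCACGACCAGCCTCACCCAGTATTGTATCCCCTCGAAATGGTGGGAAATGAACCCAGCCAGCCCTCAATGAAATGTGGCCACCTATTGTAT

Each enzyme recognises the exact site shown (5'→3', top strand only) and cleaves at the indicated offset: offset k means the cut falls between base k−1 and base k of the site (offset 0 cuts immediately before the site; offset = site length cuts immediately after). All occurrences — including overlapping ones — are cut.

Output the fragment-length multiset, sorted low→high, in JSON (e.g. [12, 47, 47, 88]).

Per-enzyme occurrences:
  AzqVI CCAG/1: at [19, 43, 76, 94, 116, 126, 163, 167] ⇒ [20, 44, 77, 95, 117, 127, 164, 168]
  QalIX CCTCA/4: at [37, 48, 63, 69, 82, 120, 172] ⇒ [41, 52, 67, 73, 86, 124, 176]
  RvuIII GAAATG/1: at [7, 144, 154, 179] ⇒ [8, 145, 155, 180]
  NpsIII TATTGTAT/5: at [25, 101, 130, 193, 198] ⇒ [2, 30, 106, 135, 198]

All cut coordinates (distinct, sorted): [2, 8, 20, 30, 41, 44, 52, 67, 73, 77, 86, 95, 106, 117, 124, 127, 135, 145, 155, 164, 168, 176, 180, 198]

Fragment lengths:
  2→8: 6 bp
  8→20: 12 bp
  20→30: 10 bp
  30→41: 11 bp
  41→44: 3 bp
  44→52: 8 bp
  52→67: 15 bp
  67→73: 6 bp
  73→77: 4 bp
  77→86: 9 bp
  86→95: 9 bp
  95→106: 11 bp
  106→117: 11 bp
  117→124: 7 bp
  124→127: 3 bp
  127→135: 8 bp
  135→145: 10 bp
  145→155: 10 bp
  155→164: 9 bp
  164→168: 4 bp
  168→176: 8 bp
  176→180: 4 bp
  180→198: 18 bp
  198→2 (wrap): 201-198+2 = 5 bp

[3,3,4,4,4,5,6,6,7,8,8,8,9,9,9,10,10,10,11,11,11,12,15,18]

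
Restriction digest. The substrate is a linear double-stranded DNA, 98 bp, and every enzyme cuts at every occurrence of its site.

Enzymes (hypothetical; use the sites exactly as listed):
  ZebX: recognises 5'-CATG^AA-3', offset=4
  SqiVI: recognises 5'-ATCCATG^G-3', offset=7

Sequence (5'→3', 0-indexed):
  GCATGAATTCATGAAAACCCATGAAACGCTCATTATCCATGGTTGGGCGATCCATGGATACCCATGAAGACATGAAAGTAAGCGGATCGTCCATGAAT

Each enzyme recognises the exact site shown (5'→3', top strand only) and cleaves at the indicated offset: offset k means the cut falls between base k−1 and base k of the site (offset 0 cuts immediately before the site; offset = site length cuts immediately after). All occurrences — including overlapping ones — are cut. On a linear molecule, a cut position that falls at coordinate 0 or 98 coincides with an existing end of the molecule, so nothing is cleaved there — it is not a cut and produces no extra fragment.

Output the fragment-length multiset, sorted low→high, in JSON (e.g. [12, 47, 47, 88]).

Site scan:
  ZebX (CATGAA, off=4): starts [1, 9, 19, 62, 70, 91] → cuts [5, 13, 23, 66, 74, 95]
  SqiVI (ATCCATGG, off=7): starts [34, 49] → cuts [41, 56]

Pooled cuts: [5, 13, 23, 41, 56, 66, 74, 95]

Fragments:
  [0,5): 5 bp
  [5,13): 8 bp
  [13,23): 10 bp
  [23,41): 18 bp
  [41,56): 15 bp
  [56,66): 10 bp
  [66,74): 8 bp
  [74,95): 21 bp
  [95,98): 3 bp

[3,5,8,8,10,10,15,18,21]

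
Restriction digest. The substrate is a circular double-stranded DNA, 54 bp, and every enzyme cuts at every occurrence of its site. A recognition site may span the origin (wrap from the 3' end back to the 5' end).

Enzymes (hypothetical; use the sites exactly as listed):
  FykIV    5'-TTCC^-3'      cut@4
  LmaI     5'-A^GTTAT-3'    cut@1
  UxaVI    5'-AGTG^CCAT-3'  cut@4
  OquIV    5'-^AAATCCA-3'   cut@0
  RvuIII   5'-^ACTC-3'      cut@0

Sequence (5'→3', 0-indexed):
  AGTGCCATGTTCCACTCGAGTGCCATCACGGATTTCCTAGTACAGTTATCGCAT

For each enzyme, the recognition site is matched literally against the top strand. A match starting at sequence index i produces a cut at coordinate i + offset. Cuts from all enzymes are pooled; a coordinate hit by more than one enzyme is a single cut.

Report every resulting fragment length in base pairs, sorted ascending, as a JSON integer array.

Site scan:
  FykIV (TTCC, off=4): starts [9, 33] → cuts [13, 37]
  LmaI (AGTTAT, off=1): starts [43] → cuts [44]
  UxaVI (AGTGCCAT, off=4): starts [0, 18] → cuts [4, 22]
  OquIV (AAATCCA, off=0): no sites
  RvuIII (ACTC, off=0): starts [13] → cuts [13]

Pooled cuts: [4, 13, 22, 37, 44]

Fragments:
  4→13: 9 bp
  13→22: 9 bp
  22→37: 15 bp
  37→44: 7 bp
  44→4 (wrap): 54-44+4 = 14 bp

[7,9,9,14,15]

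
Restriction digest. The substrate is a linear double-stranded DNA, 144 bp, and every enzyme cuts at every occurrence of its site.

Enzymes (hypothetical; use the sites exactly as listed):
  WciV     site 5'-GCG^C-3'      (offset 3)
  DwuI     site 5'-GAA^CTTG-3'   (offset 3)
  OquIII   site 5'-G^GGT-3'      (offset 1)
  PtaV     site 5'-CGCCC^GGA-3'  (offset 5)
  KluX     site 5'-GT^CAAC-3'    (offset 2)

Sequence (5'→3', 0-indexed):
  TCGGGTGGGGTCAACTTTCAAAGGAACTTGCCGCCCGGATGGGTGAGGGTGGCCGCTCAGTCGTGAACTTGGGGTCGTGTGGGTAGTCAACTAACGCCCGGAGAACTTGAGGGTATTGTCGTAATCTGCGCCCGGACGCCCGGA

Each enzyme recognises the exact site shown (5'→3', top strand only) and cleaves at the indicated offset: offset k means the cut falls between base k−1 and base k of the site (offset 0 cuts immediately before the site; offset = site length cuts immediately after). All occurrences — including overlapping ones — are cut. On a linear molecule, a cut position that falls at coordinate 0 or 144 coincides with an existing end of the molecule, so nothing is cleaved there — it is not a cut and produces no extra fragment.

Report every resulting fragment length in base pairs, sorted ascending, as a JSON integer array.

Site scan:
  WciV GCGC/3: at [127] ⇒ [130]
  DwuI GAACTTG/3: at [23, 64, 102] ⇒ [26, 67, 105]
  OquIII GGGT/1: at [2, 7, 40, 46, 71, 80, 110] ⇒ [3, 8, 41, 47, 72, 81, 111]
  PtaV CGCCCGGA/5: at [31, 94, 128, 136] ⇒ [36, 99, 133, 141]
  KluX GTCAAC/2: at [9, 85] ⇒ [11, 87]

All cut coordinates (distinct, sorted): [3, 8, 11, 26, 36, 41, 47, 67, 72, 81, 87, 99, 105, 111, 130, 133, 141]

Fragment lengths:
  [0,3): 3 bp
  [3,8): 5 bp
  [8,11): 3 bp
  [11,26): 15 bp
  [26,36): 10 bp
  [36,41): 5 bp
  [41,47): 6 bp
  [47,67): 20 bp
  [67,72): 5 bp
  [72,81): 9 bp
  [81,87): 6 bp
  [87,99): 12 bp
  [99,105): 6 bp
  [105,111): 6 bp
  [111,130): 19 bp
  [130,133): 3 bp
  [133,141): 8 bp
  [141,144): 3 bp

[3,3,3,3,5,5,5,6,6,6,6,8,9,10,12,15,19,20]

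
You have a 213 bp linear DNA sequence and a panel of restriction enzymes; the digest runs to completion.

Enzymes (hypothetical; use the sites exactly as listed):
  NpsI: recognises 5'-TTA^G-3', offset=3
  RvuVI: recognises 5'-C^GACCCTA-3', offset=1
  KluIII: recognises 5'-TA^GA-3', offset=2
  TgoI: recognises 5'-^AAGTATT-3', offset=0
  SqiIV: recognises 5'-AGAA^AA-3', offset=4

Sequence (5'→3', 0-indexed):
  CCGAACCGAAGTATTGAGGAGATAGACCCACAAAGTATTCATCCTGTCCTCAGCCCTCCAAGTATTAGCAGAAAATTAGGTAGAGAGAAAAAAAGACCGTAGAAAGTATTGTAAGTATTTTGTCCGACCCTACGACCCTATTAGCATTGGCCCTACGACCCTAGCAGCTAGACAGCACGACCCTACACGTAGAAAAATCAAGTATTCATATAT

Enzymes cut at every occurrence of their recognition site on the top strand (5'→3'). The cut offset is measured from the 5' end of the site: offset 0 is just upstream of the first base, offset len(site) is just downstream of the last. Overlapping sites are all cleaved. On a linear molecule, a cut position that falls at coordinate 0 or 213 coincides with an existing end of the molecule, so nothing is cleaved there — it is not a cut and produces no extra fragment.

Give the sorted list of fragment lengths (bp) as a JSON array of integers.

Scan for sites:
  NpsI TTAG/3: at [64, 75, 140] ⇒ [67, 78, 143]
  RvuVI CGACCCTA/1: at [124, 132, 155, 177] ⇒ [125, 133, 156, 178]
  KluIII TAGA/2: at [22, 80, 99, 168, 189] ⇒ [24, 82, 101, 170, 191]
  TgoI AAGTATT/0: at [8, 32, 59, 103, 112, 199] ⇒ [8, 32, 59, 103, 112, 199]
  SqiIV AGAAAA/4: at [69, 85, 190] ⇒ [73, 89, 194]

All cut coordinates (distinct, sorted): [8, 24, 32, 59, 67, 73, 78, 82, 89, 101, 103, 112, 125, 133, 143, 156, 170, 178, 191, 194, 199]

Fragment lengths:
  [0,8): 8 bp
  [8,24): 16 bp
  [24,32): 8 bp
  [32,59): 27 bp
  [59,67): 8 bp
  [67,73): 6 bp
  [73,78): 5 bp
  [78,82): 4 bp
  [82,89): 7 bp
  [89,101): 12 bp
  [101,103): 2 bp
  [103,112): 9 bp
  [112,125): 13 bp
  [125,133): 8 bp
  [133,143): 10 bp
  [143,156): 13 bp
  [156,170): 14 bp
  [170,178): 8 bp
  [178,191): 13 bp
  [191,194): 3 bp
  [194,199): 5 bp
  [199,213): 14 bp

[2,3,4,5,5,6,7,8,8,8,8,8,9,10,12,13,13,13,14,14,16,27]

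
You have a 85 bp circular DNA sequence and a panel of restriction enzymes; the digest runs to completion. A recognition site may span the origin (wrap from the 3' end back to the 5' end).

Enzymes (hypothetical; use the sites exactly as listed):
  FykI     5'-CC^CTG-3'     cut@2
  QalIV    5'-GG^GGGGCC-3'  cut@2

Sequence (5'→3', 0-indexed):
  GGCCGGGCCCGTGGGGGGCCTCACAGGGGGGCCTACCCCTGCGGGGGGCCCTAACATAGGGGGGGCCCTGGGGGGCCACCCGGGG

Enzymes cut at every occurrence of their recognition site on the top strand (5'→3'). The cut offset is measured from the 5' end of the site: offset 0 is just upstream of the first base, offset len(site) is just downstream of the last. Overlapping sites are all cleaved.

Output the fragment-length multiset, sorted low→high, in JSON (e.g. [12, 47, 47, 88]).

Scan for sites:
  FykI CCCTG/2: at [36, 65] ⇒ [38, 67]
  QalIV GGGGGGCC/2: at [12, 25, 42, 59, 69, 81] ⇒ [14, 27, 44, 61, 71, 83]

All cut coordinates (distinct, sorted): [14, 27, 38, 44, 61, 67, 71, 83]

Fragments:
  14→27: 13 bp
  27→38: 11 bp
  38→44: 6 bp
  44→61: 17 bp
  61→67: 6 bp
  67→71: 4 bp
  71→83: 12 bp
  83→14 (wrap): 85-83+14 = 16 bp

[4,6,6,11,12,13,16,17]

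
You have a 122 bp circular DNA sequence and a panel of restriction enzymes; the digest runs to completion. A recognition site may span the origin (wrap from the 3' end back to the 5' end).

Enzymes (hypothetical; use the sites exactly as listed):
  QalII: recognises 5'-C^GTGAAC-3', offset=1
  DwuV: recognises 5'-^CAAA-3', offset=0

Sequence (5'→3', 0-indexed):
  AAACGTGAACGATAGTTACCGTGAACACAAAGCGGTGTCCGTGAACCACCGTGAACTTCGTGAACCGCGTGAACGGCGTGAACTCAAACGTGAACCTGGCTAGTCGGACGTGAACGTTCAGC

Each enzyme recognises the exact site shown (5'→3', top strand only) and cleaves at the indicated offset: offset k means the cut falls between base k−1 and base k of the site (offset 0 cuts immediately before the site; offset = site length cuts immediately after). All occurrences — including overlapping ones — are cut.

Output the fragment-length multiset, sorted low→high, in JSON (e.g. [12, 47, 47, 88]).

[5,5,7,7,9,9,9,10,12,13,16,20]

Scan for sites:
  QalII (CGTGAAC, off=1): starts [3, 19, 39, 49, 58, 67, 76, 88, 108] → cuts [4, 20, 40, 50, 59, 68, 77, 89, 109]
  DwuV (CAAA, off=0): starts [27, 84, 121] → cuts [27, 84, 121]

Pooled cuts: [4, 20, 27, 40, 50, 59, 68, 77, 84, 89, 109, 121]

Fragment lengths:
  4→20: 16 bp
  20→27: 7 bp
  27→40: 13 bp
  40→50: 10 bp
  50→59: 9 bp
  59→68: 9 bp
  68→77: 9 bp
  77→84: 7 bp
  84→89: 5 bp
  89→109: 20 bp
  109→121: 12 bp
  121→4 (wrap): 122-121+4 = 5 bp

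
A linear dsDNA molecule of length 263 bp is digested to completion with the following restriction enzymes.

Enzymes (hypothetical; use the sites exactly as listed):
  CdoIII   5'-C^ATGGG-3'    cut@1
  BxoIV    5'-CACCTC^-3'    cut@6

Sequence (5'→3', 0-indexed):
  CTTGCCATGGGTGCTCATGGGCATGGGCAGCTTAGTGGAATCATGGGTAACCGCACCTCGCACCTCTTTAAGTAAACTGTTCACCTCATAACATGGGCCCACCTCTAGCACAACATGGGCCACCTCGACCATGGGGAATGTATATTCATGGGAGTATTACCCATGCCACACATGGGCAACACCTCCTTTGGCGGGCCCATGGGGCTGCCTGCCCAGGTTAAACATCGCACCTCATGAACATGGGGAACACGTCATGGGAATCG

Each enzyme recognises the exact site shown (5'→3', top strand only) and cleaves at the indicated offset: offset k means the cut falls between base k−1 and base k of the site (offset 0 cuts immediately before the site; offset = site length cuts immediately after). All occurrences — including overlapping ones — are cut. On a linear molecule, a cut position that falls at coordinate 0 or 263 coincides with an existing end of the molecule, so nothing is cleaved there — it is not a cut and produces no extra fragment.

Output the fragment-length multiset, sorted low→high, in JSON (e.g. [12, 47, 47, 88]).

Site scan:
  CdoIII (CATGGG, off=1): starts [5, 15, 21, 41, 91, 113, 129, 146, 170, 197, 238, 252] → cuts [6, 16, 22, 42, 92, 114, 130, 147, 171, 198, 239, 253]
  BxoIV (CACCTC, off=6): starts [53, 60, 81, 99, 120, 179, 227] → cuts [59, 66, 87, 105, 126, 185, 233]

Pooled cuts: [6, 16, 22, 42, 59, 66, 87, 92, 105, 114, 126, 130, 147, 171, 185, 198, 233, 239, 253]

Fragment lengths:
  [0,6): 6 bp
  [6,16): 10 bp
  [16,22): 6 bp
  [22,42): 20 bp
  [42,59): 17 bp
  [59,66): 7 bp
  [66,87): 21 bp
  [87,92): 5 bp
  [92,105): 13 bp
  [105,114): 9 bp
  [114,126): 12 bp
  [126,130): 4 bp
  [130,147): 17 bp
  [147,171): 24 bp
  [171,185): 14 bp
  [185,198): 13 bp
  [198,233): 35 bp
  [233,239): 6 bp
  [239,253): 14 bp
  [253,263): 10 bp

[4,5,6,6,6,7,9,10,10,12,13,13,14,14,17,17,20,21,24,35]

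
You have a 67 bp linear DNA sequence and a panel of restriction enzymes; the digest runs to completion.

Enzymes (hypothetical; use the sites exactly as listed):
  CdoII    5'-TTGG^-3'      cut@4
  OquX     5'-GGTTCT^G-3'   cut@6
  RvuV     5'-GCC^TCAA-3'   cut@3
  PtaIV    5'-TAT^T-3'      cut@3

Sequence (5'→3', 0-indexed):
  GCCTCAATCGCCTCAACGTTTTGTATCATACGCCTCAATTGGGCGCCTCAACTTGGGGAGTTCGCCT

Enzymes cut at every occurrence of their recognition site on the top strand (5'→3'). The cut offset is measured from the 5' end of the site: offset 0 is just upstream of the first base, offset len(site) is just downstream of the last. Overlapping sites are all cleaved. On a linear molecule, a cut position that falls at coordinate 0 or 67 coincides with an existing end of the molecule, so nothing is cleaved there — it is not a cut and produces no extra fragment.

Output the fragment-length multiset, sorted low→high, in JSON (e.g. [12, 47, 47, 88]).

Scan for sites:
  CdoII (TTGG, off=4): starts [38, 52] → cuts [42, 56]
  OquX (GGTTCTG, off=6): no sites
  RvuV (GCCTCAA, off=3): starts [0, 9, 31, 44] → cuts [3, 12, 34, 47]
  PtaIV (TATT, off=3): no sites

All cut coordinates (distinct, sorted): [3, 12, 34, 42, 47, 56]

Fragments:
  [0,3): 3 bp
  [3,12): 9 bp
  [12,34): 22 bp
  [34,42): 8 bp
  [42,47): 5 bp
  [47,56): 9 bp
  [56,67): 11 bp

[3,5,8,9,9,11,22]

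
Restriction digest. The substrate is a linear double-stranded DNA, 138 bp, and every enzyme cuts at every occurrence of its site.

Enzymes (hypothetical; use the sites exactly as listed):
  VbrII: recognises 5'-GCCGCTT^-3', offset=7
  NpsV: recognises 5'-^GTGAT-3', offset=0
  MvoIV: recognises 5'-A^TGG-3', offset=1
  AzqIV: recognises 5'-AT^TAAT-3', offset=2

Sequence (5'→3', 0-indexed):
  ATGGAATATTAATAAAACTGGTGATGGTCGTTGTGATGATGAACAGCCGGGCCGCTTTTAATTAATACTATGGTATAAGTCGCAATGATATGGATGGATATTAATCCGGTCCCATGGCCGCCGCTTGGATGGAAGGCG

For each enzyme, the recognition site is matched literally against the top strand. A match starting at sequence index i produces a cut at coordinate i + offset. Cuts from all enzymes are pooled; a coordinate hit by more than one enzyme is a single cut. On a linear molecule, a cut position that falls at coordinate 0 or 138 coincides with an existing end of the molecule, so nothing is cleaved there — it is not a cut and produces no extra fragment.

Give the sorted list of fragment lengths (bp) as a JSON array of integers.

[1,3,4,4,5,7,8,8,8,9,11,12,13,20,25]

Scan for sites:
  VbrII (GCCGCTT, off=7): starts [50, 119] → cuts [57, 126]
  NpsV (GTGAT, off=0): starts [20, 32] → cuts [20, 32]
  MvoIV (ATGG, off=1): starts [0, 23, 69, 89, 93, 113, 128] → cuts [1, 24, 70, 90, 94, 114, 129]
  AzqIV (ATTAAT, off=2): starts [7, 60, 99] → cuts [9, 62, 101]

Pooled cuts: [1, 9, 20, 24, 32, 57, 62, 70, 90, 94, 101, 114, 126, 129]

Fragment lengths:
  [0,1): 1 bp
  [1,9): 8 bp
  [9,20): 11 bp
  [20,24): 4 bp
  [24,32): 8 bp
  [32,57): 25 bp
  [57,62): 5 bp
  [62,70): 8 bp
  [70,90): 20 bp
  [90,94): 4 bp
  [94,101): 7 bp
  [101,114): 13 bp
  [114,126): 12 bp
  [126,129): 3 bp
  [129,138): 9 bp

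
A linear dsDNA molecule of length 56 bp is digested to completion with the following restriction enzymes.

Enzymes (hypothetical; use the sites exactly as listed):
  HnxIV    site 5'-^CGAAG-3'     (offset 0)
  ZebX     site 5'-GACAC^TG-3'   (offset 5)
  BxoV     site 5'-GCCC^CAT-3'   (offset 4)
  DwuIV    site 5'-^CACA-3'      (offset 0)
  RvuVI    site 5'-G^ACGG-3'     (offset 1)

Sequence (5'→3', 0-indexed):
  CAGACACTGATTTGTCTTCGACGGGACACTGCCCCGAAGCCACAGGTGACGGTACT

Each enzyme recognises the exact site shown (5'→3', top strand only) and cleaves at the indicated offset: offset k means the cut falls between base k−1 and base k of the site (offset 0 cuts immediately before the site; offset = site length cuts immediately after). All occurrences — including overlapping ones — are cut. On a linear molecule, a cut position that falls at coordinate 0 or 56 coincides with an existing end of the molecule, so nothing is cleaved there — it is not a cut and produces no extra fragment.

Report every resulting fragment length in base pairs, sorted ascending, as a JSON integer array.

[5,6,7,8,8,9,13]

Per-enzyme occurrences:
  HnxIV (CGAAG, off=0): starts [34] → cuts [34]
  ZebX (GACACTG, off=5): starts [2, 24] → cuts [7, 29]
  BxoV (GCCCCAT, off=4): no sites
  DwuIV (CACA, off=0): starts [40] → cuts [40]
  RvuVI (GACGG, off=1): starts [19, 47] → cuts [20, 48]

Pooled cuts: [7, 20, 29, 34, 40, 48]

Fragments:
  [0,7): 7 bp
  [7,20): 13 bp
  [20,29): 9 bp
  [29,34): 5 bp
  [34,40): 6 bp
  [40,48): 8 bp
  [48,56): 8 bp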